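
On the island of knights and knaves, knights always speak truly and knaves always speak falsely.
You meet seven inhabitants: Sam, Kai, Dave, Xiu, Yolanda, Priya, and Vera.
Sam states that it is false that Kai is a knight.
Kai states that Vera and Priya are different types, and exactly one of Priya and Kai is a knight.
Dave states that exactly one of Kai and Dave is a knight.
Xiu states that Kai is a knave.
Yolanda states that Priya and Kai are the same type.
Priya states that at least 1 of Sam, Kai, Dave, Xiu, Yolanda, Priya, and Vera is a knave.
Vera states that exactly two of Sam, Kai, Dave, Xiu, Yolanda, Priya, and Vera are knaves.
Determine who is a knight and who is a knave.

Knights: Sam, Dave, Xiu, Priya, and Vera. Knaves: Kai and Yolanda.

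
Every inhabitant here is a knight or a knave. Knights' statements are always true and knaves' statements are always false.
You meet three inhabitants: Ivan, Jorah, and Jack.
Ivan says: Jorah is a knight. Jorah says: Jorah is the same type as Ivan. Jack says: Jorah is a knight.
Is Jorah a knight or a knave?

Jorah is a knight.

Consistent assignments: {Ivan=knight, Jorah=knight, Jack=knight}
In every consistent assignment, Jorah is a knight.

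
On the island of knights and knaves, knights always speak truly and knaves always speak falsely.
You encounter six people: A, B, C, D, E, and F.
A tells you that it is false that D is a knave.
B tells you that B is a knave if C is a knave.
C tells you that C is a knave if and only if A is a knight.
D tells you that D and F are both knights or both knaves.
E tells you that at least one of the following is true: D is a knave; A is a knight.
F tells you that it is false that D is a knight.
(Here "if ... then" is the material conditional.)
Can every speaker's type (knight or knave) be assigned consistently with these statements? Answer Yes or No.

Yes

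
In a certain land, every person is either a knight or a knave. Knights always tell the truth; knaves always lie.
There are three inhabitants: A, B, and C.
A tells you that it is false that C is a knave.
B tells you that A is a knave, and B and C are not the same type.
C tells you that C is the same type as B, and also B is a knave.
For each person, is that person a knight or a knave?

Suppose A is a knight. Then A's statement "it is false that C is a knave" would have to be true. Checking the 4 ways to assign the others, none is consistent with every speaker.
(For instance, with B=knight, C=knave, A's claim "it is false that C is a knave" comes out false where it would need to be true.)
So A must be a knave, making "it is false that C is a knave" false. Taking A=knave, B=knight, C=knave, each remaining statement checks out:
  B (knight): "A is a knave, and B and C are not the same type" — true. ✓
  C (knave): "C is the same type as B, and also B is a knave" — false. ✓
This is the unique consistent assignment.

A is a knave, B is a knight, and C is a knave.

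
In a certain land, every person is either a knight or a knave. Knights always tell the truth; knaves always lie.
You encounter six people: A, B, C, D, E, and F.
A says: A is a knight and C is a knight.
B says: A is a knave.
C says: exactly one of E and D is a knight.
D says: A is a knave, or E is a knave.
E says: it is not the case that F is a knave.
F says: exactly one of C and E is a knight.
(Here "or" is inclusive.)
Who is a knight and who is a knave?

Knights: B, D, E, and F. Knaves: A and C.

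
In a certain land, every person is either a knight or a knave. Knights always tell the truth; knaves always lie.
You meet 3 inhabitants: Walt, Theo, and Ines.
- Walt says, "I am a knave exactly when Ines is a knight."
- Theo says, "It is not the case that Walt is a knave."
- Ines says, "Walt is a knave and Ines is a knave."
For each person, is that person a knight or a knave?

Knights: Walt and Theo. Knaves: Ines.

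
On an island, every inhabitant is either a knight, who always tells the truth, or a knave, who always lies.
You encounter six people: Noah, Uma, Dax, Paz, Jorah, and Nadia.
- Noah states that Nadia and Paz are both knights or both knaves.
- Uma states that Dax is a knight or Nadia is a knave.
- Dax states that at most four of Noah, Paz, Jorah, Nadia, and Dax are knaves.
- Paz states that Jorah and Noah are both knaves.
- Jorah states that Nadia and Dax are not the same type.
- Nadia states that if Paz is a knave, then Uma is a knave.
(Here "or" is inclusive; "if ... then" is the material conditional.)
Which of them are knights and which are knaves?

Noah is a knight, and the claim "Nadia and Paz are both knights or both knaves" is indeed true.
Since Uma is a knight, "Dax is a knight or Nadia is a knave" needs to be true, which holds.
Since Dax is a knight, "at most four of Noah, Paz, Jorah, Nadia, and Dax are knaves" needs to be true, which holds.
Paz is a knave; "Jorah and Noah are both knaves" is False, as required.
Jorah is a knight; "Nadia and Dax are not the same type" is true, as required.
Nadia is a knave; "if Paz is a knave, then Uma is a knave" is False, as required.

Knights: Noah, Uma, Dax, and Jorah. Knaves: Paz and Nadia.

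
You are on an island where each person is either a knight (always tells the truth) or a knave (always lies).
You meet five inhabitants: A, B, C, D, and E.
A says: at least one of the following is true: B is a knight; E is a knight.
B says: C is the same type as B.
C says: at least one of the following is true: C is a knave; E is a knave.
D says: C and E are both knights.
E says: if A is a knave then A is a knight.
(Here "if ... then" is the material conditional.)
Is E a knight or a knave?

E is a knave.

Consistent assignments: {A=knave, B=knave, C=knight, D=knave, E=knave}
In every consistent assignment, E is a knave.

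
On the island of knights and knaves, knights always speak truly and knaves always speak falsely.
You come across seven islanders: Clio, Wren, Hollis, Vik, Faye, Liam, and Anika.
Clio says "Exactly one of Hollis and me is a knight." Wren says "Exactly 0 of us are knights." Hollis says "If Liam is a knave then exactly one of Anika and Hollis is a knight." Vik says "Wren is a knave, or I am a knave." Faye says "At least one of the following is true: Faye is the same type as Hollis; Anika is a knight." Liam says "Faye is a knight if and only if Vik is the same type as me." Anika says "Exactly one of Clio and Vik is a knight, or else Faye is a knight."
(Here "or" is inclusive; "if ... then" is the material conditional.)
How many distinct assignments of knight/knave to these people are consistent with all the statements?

0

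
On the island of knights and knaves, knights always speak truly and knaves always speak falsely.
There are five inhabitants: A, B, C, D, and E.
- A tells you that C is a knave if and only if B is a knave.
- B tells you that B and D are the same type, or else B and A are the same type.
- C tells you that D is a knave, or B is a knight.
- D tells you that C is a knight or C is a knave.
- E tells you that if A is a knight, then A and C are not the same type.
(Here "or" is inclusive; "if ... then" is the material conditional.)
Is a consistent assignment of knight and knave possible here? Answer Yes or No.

Yes

One consistent assignment: A=knight, B=knight, C=knight, D=knight, E=knave.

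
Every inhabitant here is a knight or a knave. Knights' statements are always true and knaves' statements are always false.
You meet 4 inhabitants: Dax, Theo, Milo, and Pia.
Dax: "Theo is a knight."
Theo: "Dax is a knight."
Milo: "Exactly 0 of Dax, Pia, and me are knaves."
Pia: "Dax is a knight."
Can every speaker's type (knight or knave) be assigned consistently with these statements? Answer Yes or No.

Yes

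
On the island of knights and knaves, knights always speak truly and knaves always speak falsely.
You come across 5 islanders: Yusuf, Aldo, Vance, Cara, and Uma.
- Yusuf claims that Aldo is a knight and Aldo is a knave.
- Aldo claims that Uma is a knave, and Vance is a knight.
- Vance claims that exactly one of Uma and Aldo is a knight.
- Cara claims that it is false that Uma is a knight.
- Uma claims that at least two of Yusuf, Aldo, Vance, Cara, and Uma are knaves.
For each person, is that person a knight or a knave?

Knights: Vance and Uma. Knaves: Yusuf, Aldo, and Cara.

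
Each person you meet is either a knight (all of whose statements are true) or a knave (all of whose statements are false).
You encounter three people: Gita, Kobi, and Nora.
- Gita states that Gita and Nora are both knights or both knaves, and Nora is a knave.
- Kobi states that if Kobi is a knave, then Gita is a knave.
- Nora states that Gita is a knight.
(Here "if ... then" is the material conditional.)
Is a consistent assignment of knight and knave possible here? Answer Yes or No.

No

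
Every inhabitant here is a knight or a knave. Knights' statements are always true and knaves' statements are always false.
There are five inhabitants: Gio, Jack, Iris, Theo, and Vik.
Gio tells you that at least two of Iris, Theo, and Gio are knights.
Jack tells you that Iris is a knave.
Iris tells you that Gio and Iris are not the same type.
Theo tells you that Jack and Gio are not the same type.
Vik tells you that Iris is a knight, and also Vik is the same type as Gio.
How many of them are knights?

The unique consistent assignment is Gio=knave, Jack=knight, Iris=knave, Theo=knight, Vik=knave.
That has 2 knights.

2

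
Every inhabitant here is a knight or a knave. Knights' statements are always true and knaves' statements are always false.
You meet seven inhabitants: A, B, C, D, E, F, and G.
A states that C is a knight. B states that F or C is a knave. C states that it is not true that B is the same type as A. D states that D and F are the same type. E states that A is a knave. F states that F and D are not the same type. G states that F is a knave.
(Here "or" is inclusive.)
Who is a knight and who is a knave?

A is a knight, and the claim "C is a knight" is indeed true.
B is a knave, and the claim "F or C is a knave" is indeed False.
As a knight, C's statement "it is not true that B is the same type as A" should be true; it is.
D is a knave, and the claim "D and F are the same type" is indeed False.
E is a knave, so "A is a knave" must be False — and it is.
F is a knight; "F and D are not the same type" is true, as required.
G is a knave, and the claim "F is a knave" is indeed False.

A is a knight, B is a knave, C is a knight, D is a knave, E is a knave, F is a knight, and G is a knave.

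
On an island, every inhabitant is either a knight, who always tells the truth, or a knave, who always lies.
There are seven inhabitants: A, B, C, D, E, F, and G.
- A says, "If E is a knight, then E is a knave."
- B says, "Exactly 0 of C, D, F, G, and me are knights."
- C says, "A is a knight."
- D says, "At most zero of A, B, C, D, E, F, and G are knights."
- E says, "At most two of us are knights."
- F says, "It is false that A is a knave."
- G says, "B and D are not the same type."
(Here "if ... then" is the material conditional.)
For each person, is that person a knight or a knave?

A is a knight, B is a knave, C is a knight, D is a knave, E is a knave, F is a knight, and G is a knave.

A is a knight, and the claim "if E is a knight, then E is a knave" is indeed True.
Since B is a knave, "exactly 0 of C, D, F, G, and me are knights" needs to be False, which holds.
C is a knight, and the claim "A is a knight" is indeed True.
D (knave): "at most zero of A, B, C, D, E, F, and G are knights" — False. ✓
E is a knave, so "at most two of us are knights" must be False — and it is.
F is a knight; "it is false that A is a knave" is True, as required.
G is a knave, so "B and D are not the same type" must be False — and it is.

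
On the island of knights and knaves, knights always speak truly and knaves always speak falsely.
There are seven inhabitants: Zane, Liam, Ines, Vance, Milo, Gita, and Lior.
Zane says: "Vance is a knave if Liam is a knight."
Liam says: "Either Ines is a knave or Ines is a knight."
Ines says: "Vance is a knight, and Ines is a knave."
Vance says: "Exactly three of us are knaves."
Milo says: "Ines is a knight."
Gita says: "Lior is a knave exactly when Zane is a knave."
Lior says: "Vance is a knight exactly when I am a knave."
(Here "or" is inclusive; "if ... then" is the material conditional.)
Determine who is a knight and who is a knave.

Zane is a knight, Liam is a knight, Ines is a knave, Vance is a knave, Milo is a knave, Gita is a knave, and Lior is a knave.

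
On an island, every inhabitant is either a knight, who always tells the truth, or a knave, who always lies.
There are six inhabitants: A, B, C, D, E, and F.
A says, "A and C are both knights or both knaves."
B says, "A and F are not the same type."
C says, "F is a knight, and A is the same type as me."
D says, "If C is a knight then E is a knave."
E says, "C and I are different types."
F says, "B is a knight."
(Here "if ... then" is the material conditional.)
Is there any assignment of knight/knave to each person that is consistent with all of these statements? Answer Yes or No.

No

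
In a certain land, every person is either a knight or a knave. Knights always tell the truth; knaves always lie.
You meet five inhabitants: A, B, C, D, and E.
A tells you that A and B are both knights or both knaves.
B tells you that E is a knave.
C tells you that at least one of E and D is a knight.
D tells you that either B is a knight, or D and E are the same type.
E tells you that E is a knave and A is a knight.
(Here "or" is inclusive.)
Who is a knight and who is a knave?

A is a knave; "A and B are both knights or both knaves" is False, as required.
B is a knight, and the claim "E is a knave" is indeed True.
As a knight, C's statement "at least one of E and D is a knight" should be True; it is.
D (knight): "either B is a knight, or D and E are the same type" — True. ✓
E is a knave, so "E is a knave and A is a knight" must be False — and it is.

A is a knave, B is a knight, C is a knight, D is a knight, and E is a knave.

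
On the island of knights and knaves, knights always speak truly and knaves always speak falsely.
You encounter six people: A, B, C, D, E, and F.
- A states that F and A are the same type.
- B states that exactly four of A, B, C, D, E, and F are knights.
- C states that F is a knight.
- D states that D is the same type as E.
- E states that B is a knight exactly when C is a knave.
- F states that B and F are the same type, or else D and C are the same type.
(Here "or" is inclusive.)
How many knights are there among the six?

The unique consistent assignment is A=knight, B=knave, C=knight, D=knight, E=knight, F=knight.
That has 5 knights.

5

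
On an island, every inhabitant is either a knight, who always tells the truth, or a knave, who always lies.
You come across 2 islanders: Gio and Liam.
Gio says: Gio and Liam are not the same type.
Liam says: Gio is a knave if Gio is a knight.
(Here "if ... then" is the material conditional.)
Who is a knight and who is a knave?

Knights: Gio. Knaves: Liam.

Gio is a knight, so "Gio and Liam are not the same type" must be True — and it is.
Liam is a knave, and the claim "Gio is a knave if Gio is a knight" is indeed false.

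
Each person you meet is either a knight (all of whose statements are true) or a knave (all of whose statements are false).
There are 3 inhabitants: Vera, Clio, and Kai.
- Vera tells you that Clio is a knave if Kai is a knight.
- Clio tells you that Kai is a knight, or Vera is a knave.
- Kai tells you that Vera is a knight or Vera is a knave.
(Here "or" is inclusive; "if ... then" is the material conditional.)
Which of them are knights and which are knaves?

Knights: Clio and Kai. Knaves: Vera.

As a knave, Vera's statement "Clio is a knave if Kai is a knight" should be False; it is.
Clio is a knight, and the claim "Kai is a knight, or Vera is a knave" is indeed True.
Kai is a knight, so "Vera is a knight or Vera is a knave" must be True — and it is.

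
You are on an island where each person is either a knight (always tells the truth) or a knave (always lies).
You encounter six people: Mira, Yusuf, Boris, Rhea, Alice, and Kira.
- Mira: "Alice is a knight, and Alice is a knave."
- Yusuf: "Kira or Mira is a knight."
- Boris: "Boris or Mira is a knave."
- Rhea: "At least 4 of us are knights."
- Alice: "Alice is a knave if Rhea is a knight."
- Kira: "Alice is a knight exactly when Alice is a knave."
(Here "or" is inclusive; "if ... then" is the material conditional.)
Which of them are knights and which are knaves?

Since Mira is a knave, "Alice is a knight, and Alice is a knave" needs to be false, which holds.
Since Yusuf is a knave, "Kira or Mira is a knight" needs to be false, which holds.
Boris (knight): "Boris or Mira is a knave" — true. ✓
Rhea is a knave, so "at least 4 of us are knights" must be false — and it is.
Alice is a knight; "Alice is a knave if Rhea is a knight" is true, as required.
Kira is a knave, and the claim "Alice is a knight exactly when Alice is a knave" is indeed false.

Mira is a knave, Yusuf is a knave, Boris is a knight, Rhea is a knave, Alice is a knight, and Kira is a knave.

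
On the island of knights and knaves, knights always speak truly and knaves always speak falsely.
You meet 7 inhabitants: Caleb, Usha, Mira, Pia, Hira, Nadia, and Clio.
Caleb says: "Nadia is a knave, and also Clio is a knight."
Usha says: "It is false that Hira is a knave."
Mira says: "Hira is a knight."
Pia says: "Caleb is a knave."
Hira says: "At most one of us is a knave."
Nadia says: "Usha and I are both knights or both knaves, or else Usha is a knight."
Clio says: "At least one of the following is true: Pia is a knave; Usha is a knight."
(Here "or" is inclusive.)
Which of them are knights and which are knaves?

Caleb (knave): "Nadia is a knave, and also Clio is a knight" — false. ✓
Usha is a knight, so "it is false that Hira is a knave" must be True — and it is.
As a knight, Mira's statement "Hira is a knight" should be True; it is.
Pia (knight): "Caleb is a knave" — True. ✓
Since Hira is a knight, "at most one of us is a knave" needs to be True, which holds.
Nadia is a knight; "Usha and I are both knights or both knaves, or else Usha is a knight" is True, as required.
Clio is a knight; "at least one of the following is true: Pia is a knave; Usha is a knight" is True, as required.

Caleb is a knave, Usha is a knight, Mira is a knight, Pia is a knight, Hira is a knight, Nadia is a knight, and Clio is a knight.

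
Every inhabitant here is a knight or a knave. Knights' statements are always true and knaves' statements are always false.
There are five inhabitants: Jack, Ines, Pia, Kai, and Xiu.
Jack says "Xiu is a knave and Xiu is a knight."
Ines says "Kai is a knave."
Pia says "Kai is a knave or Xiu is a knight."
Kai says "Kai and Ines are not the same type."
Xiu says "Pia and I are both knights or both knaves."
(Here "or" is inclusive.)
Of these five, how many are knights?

3

The unique consistent assignment is Jack=knave, Ines=knave, Pia=knight, Kai=knight, Xiu=knight.
That has 3 knights.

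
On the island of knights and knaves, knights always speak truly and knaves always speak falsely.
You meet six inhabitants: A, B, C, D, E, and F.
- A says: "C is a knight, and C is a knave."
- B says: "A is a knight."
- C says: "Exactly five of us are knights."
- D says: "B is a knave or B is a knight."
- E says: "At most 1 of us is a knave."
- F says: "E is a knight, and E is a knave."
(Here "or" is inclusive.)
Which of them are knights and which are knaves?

A is a knave, B is a knave, C is a knave, D is a knight, E is a knave, and F is a knave.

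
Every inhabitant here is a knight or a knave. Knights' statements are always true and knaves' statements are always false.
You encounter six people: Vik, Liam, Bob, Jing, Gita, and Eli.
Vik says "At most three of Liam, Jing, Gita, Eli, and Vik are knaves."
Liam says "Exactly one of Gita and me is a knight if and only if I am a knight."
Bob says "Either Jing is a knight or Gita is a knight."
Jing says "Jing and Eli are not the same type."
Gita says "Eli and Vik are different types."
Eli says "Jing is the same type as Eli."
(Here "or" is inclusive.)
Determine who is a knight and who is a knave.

Vik is a knight, Liam is a knave, Bob is a knight, Jing is a knight, Gita is a knight, and Eli is a knave.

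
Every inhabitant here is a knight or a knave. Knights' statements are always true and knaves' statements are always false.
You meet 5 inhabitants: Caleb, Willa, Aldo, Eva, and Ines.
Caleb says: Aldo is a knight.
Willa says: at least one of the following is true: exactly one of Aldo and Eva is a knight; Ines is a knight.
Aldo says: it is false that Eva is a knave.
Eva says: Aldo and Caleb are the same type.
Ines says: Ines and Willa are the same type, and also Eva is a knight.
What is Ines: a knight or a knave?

Consistent assignments: {Caleb=knight, Willa=knight, Aldo=knight, Eva=knight, Ines=knight}
In every consistent assignment, Ines is a knight.

Ines is a knight.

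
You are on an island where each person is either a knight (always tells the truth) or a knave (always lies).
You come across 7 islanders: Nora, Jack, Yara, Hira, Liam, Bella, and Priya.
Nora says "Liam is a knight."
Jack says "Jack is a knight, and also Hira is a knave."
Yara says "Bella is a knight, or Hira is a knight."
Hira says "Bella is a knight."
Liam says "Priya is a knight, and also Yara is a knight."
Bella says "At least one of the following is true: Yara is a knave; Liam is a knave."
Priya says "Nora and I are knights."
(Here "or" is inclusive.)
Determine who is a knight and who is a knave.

Nora is a knave, Jack is a knave, Yara is a knight, Hira is a knight, Liam is a knave, Bella is a knight, and Priya is a knave.

Nora (knave): "Liam is a knight" — False. ✓
Since Jack is a knave, "Jack is a knight, and also Hira is a knave" needs to be False, which holds.
As a knight, Yara's statement "Bella is a knight, or Hira is a knight" should be True; it is.
Hira (knight): "Bella is a knight" — True. ✓
Since Liam is a knave, "Priya is a knight, and also Yara is a knight" needs to be False, which holds.
Bella is a knight; "at least one of the following is true: Yara is a knave; Liam is a knave" is True, as required.
Priya is a knave; "Nora and I are knights" is False, as required.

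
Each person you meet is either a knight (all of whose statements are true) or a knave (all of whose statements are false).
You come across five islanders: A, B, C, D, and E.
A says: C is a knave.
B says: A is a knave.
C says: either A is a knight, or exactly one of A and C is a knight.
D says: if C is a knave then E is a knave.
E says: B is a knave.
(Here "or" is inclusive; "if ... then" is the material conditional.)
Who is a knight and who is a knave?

A is a knave, so "C is a knave" must be False — and it is.
Since B is a knight, "A is a knave" needs to be True, which holds.
C (knight): "either A is a knight, or exactly one of A and C is a knight" — True. ✓
D (knight): "if C is a knave then E is a knave" — True. ✓
E is a knave, so "B is a knave" must be False — and it is.

A is a knave, B is a knight, C is a knight, D is a knight, and E is a knave.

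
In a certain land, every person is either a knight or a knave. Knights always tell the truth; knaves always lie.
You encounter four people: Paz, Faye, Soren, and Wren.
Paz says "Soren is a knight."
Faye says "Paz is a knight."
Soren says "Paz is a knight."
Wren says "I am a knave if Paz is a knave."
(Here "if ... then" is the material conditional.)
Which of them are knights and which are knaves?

Paz is a knight, and the claim "Soren is a knight" is indeed True.
Faye (knight): "Paz is a knight" — True. ✓
Soren is a knight, so "Paz is a knight" must be True — and it is.
Wren is a knight; "I am a knave if Paz is a knave" is True, as required.

Paz is a knight, Faye is a knight, Soren is a knight, and Wren is a knight.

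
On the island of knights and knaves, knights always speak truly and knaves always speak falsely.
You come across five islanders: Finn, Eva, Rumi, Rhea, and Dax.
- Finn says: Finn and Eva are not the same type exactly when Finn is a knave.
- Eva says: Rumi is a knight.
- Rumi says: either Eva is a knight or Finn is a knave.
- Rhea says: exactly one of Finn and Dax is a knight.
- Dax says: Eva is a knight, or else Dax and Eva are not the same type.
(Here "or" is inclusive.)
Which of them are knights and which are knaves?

Finn is a knight, and the claim "Finn and Eva are not the same type exactly when Finn is a knave" is indeed True.
Since Eva is a knight, "Rumi is a knight" needs to be True, which holds.
Rumi (knight): "either Eva is a knight or Finn is a knave" — True. ✓
Rhea is a knave, so "exactly one of Finn and Dax is a knight" must be False — and it is.
Dax is a knight; "Eva is a knight, or else Dax and Eva are not the same type" is True, as required.

Finn is a knight, Eva is a knight, Rumi is a knight, Rhea is a knave, and Dax is a knight.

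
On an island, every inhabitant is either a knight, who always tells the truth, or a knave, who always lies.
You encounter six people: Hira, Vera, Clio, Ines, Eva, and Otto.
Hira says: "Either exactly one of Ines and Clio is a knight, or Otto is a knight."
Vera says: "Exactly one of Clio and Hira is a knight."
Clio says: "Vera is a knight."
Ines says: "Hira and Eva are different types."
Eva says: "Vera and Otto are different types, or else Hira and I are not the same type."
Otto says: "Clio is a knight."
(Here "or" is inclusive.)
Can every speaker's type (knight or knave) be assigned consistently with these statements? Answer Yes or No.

One consistent assignment: Hira=knave, Vera=knave, Clio=knave, Ines=knave, Eva=knave, Otto=knave.

Yes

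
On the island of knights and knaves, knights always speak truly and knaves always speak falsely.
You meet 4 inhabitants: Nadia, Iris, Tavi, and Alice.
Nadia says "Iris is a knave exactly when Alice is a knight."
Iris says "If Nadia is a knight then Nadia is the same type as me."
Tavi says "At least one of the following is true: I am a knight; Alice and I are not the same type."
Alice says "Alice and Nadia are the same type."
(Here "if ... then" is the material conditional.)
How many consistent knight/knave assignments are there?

Consistent assignments:
  Nadia=knight, Iris=knight, Tavi=knight, Alice=knave
  Nadia=knight, Iris=knight, Tavi=knave, Alice=knave
  Nadia=knight, Iris=knave, Tavi=knight, Alice=knight

3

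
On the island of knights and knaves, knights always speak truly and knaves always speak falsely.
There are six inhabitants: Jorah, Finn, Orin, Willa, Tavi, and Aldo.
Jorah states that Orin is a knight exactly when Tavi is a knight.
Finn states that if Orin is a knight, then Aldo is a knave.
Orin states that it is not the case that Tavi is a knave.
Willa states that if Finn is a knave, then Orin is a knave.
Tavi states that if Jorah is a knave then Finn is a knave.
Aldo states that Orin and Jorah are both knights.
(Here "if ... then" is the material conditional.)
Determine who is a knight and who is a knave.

Jorah is a knight, Finn is a knave, Orin is a knight, Willa is a knave, Tavi is a knight, and Aldo is a knight.

As a knight, Jorah's statement "Orin is a knight exactly when Tavi is a knight" should be True; it is.
Finn is a knave, and the claim "if Orin is a knight, then Aldo is a knave" is indeed false.
Orin is a knight; "it is not the case that Tavi is a knave" is True, as required.
Willa is a knave; "if Finn is a knave, then Orin is a knave" is false, as required.
Since Tavi is a knight, "if Jorah is a knave then Finn is a knave" needs to be True, which holds.
Aldo is a knight; "Orin and Jorah are both knights" is True, as required.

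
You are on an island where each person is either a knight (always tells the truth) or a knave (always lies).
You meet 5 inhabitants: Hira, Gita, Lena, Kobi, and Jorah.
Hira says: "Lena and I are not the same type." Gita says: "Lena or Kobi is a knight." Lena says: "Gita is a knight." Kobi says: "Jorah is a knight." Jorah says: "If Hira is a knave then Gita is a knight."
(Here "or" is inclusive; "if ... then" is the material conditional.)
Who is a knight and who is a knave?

Knights: none. Knaves: Hira, Gita, Lena, Kobi, and Jorah.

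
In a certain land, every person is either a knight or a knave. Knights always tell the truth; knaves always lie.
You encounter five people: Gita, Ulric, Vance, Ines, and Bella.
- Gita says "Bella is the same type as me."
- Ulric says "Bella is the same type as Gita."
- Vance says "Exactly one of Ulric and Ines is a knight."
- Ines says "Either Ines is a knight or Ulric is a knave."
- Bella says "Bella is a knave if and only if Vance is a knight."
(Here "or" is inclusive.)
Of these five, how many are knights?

The unique consistent assignment is Gita=knight, Ulric=knight, Vance=knave, Ines=knight, Bella=knight.
That has 4 knights.

4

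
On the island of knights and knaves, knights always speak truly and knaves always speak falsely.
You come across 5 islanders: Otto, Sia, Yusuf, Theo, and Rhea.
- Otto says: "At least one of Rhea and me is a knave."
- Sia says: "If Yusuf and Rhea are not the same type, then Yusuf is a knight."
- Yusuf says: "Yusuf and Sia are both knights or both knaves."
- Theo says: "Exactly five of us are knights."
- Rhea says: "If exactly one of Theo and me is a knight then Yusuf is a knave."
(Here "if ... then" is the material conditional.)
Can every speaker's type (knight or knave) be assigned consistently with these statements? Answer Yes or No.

No

Checking all 32 assignments, each has at least one speaker whose statement's truth value contradicts their type.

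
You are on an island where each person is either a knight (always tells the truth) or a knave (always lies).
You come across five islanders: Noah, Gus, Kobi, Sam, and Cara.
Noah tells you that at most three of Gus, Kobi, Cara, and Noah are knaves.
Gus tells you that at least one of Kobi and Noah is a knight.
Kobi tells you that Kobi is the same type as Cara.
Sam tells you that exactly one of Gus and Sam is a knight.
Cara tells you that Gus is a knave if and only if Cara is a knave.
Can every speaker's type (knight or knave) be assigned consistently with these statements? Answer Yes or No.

Checking all 32 assignments, each has at least one speaker whose statement's truth value contradicts their type.

No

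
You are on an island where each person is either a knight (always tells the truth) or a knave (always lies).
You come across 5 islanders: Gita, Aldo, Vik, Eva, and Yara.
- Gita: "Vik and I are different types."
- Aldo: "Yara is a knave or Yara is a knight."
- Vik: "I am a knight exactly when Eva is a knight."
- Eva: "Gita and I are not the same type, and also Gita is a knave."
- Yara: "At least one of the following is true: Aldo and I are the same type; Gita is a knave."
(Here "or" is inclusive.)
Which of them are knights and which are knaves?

Gita is a knave, Aldo is a knight, Vik is a knave, Eva is a knight, and Yara is a knight.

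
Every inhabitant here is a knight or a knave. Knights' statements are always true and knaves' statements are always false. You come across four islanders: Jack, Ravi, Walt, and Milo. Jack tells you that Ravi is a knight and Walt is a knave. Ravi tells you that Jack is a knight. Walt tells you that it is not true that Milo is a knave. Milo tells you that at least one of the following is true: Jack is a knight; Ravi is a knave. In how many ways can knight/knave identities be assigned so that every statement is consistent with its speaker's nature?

1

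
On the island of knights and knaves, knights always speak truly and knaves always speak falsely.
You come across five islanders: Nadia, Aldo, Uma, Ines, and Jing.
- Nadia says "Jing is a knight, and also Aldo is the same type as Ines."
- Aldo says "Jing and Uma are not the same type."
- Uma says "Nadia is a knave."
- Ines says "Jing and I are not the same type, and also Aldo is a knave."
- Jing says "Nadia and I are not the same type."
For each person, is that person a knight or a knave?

Knights: Aldo and Uma. Knaves: Nadia, Ines, and Jing.

Since Nadia is a knave, "Jing is a knight, and also Aldo is the same type as Ines" needs to be False, which holds.
Aldo is a knight, and the claim "Jing and Uma are not the same type" is indeed True.
Uma (knight): "Nadia is a knave" — True. ✓
Ines (knave): "Jing and I are not the same type, and also Aldo is a knave" — False. ✓
Jing is a knave; "Nadia and I are not the same type" is False, as required.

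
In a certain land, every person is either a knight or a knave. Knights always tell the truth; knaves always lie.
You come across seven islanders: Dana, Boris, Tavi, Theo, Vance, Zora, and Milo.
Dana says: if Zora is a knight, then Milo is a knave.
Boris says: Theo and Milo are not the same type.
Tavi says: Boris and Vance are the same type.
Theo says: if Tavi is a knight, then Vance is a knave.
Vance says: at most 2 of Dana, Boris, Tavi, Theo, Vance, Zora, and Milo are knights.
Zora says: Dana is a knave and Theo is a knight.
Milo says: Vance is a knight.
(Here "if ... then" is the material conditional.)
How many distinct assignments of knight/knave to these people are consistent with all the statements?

1

Consistent assignments:
  Dana=knight, Boris=knight, Tavi=knave, Theo=knight, Vance=knave, Zora=knave, Milo=knave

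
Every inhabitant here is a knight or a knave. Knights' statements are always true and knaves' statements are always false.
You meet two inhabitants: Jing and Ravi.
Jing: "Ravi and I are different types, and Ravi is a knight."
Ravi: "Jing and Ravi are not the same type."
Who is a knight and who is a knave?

Knights: none. Knaves: Jing and Ravi.

Suppose Jing is a knight. Then Jing's statement "Ravi and I are different types, and Ravi is a knight" would have to be true. Checking the 2 ways to assign the others, none is consistent with every speaker.
(For instance, with Ravi=knave, Jing's claim "Ravi and I are different types, and Ravi is a knight" comes out false where it would need to be true.)
So Jing must be a knave, making "Ravi and I are different types, and Ravi is a knight" false. Taking Jing=knave, Ravi=knave, each remaining statement checks out:
  Ravi (knave): "Jing and Ravi are not the same type" — false. ✓
This is the unique consistent assignment.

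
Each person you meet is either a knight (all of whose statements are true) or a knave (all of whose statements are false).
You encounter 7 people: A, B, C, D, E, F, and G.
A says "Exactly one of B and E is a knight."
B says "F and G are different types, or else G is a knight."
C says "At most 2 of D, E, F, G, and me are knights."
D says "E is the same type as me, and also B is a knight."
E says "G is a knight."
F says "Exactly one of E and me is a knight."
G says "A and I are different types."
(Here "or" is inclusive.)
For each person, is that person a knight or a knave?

A is a knave; "exactly one of B and E is a knight" is False, as required.
B is a knave; "F and G are different types, or else G is a knight" is False, as required.
As a knight, C's statement "at most 2 of D, E, F, G, and me are knights" should be True; it is.
D (knave): "E is the same type as me, and also B is a knight" — False. ✓
Since E is a knave, "G is a knight" needs to be False, which holds.
F is a knave, so "exactly one of E and me is a knight" must be False — and it is.
G is a knave, so "A and I are different types" must be False — and it is.

A is a knave, B is a knave, C is a knight, D is a knave, E is a knave, F is a knave, and G is a knave.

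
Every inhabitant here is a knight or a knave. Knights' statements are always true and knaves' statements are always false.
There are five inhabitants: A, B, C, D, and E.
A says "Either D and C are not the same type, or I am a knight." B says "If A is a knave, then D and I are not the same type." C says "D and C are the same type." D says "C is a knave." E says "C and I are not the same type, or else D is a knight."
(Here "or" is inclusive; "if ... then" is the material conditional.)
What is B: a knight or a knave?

B is a knight.

Consistent assignments: {A=knight, B=knight, C=knave, D=knight, E=knight}
In every consistent assignment, B is a knight.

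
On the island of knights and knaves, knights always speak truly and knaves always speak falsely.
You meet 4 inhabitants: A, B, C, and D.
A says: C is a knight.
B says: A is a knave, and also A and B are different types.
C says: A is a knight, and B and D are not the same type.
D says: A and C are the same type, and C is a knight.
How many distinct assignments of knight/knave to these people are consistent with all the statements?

3

Consistent assignments:
  A=knight, B=knave, C=knight, D=knight
  A=knave, B=knight, C=knave, D=knave
  A=knave, B=knave, C=knave, D=knave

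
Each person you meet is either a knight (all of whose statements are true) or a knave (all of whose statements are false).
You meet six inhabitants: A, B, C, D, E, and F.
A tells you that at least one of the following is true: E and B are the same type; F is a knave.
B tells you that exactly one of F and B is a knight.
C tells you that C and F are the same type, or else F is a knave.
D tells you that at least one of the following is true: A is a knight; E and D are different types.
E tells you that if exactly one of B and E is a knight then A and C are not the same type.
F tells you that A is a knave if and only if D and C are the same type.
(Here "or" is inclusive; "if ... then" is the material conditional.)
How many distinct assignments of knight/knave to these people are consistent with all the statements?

2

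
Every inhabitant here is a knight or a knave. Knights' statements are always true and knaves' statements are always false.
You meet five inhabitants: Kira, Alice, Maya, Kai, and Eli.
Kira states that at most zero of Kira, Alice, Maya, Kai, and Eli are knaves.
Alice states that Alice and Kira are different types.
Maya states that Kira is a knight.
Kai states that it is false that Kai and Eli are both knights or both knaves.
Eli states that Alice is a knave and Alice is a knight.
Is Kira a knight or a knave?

Kira is a knave.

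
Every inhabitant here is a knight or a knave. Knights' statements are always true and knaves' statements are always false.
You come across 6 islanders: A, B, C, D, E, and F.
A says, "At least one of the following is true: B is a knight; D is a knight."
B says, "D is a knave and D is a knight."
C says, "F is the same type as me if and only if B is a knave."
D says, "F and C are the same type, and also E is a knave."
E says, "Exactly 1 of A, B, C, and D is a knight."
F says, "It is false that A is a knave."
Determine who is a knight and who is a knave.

Knights: A, C, D, and F. Knaves: B and E.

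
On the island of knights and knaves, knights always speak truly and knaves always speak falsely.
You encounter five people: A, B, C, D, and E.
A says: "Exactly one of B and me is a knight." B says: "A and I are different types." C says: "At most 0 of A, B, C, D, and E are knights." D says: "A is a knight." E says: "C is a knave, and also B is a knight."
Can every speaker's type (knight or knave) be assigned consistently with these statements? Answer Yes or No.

No

Checking all 32 assignments, each has at least one speaker whose statement's truth value contradicts their type.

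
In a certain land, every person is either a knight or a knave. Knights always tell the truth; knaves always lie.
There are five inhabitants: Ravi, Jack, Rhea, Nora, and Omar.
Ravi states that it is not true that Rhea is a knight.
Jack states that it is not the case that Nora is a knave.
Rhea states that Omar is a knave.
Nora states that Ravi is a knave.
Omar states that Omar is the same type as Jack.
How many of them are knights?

3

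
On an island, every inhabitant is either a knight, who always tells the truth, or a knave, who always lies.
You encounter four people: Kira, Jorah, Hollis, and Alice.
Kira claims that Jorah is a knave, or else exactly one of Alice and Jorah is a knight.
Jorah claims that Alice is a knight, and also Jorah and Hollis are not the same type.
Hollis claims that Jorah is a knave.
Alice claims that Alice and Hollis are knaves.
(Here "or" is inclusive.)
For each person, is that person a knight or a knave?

Kira is a knight, Jorah is a knave, Hollis is a knight, and Alice is a knave.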